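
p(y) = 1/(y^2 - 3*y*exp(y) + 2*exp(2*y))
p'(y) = (3*y*exp(y) - 2*y - 4*exp(2*y) + 3*exp(y))/(y^2 - 3*y*exp(y) + 2*exp(2*y))^2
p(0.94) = 0.15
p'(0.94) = -0.29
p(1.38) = 0.06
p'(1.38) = -0.13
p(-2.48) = 0.15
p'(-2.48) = 0.10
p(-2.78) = 0.12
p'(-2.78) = 0.08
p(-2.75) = 0.12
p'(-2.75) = 0.08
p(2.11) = 0.01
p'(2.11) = -0.03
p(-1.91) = 0.22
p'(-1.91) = 0.16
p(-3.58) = 0.08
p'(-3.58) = 0.04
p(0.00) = 0.50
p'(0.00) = -0.25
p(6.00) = 0.00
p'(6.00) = 0.00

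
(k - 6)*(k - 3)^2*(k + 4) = k^4 - 8*k^3 - 3*k^2 + 126*k - 216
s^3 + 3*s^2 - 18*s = s*(s - 3)*(s + 6)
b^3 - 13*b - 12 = (b - 4)*(b + 1)*(b + 3)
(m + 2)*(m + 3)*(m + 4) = m^3 + 9*m^2 + 26*m + 24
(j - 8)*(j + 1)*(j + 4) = j^3 - 3*j^2 - 36*j - 32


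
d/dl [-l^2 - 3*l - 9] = -2*l - 3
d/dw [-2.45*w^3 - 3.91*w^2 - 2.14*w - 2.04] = -7.35*w^2 - 7.82*w - 2.14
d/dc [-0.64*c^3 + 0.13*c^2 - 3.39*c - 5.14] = -1.92*c^2 + 0.26*c - 3.39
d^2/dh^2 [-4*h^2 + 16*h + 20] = -8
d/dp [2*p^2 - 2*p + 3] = 4*p - 2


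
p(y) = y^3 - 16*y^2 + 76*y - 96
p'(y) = 3*y^2 - 32*y + 76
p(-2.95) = -485.11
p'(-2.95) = 196.51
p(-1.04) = -193.47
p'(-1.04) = 112.52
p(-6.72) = -1632.72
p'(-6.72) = 426.52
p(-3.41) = -580.86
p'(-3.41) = 220.00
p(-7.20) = -1845.89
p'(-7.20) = 461.92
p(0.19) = -82.13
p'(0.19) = 70.03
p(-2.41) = -386.09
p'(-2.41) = 170.54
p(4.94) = 9.54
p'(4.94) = -8.87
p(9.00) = 21.00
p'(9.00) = 31.00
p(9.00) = 21.00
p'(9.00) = 31.00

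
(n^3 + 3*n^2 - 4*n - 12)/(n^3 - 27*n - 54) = (n^2 - 4)/(n^2 - 3*n - 18)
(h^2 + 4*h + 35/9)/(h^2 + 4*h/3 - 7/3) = (h + 5/3)/(h - 1)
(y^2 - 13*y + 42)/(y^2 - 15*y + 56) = (y - 6)/(y - 8)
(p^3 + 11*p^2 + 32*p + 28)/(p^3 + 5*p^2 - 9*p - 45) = (p^3 + 11*p^2 + 32*p + 28)/(p^3 + 5*p^2 - 9*p - 45)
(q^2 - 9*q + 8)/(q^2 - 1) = (q - 8)/(q + 1)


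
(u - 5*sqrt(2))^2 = u^2 - 10*sqrt(2)*u + 50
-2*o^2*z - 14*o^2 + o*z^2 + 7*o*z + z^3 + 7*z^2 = (-o + z)*(2*o + z)*(z + 7)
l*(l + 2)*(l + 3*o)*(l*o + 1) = l^4*o + 3*l^3*o^2 + 2*l^3*o + l^3 + 6*l^2*o^2 + 3*l^2*o + 2*l^2 + 6*l*o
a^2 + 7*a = a*(a + 7)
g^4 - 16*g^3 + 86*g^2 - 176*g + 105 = (g - 7)*(g - 5)*(g - 3)*(g - 1)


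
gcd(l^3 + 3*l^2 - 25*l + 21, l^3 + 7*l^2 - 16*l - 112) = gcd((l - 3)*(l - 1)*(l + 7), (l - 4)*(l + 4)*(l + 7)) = l + 7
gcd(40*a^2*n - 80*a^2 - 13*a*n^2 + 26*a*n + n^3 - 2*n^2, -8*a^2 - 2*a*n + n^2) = 1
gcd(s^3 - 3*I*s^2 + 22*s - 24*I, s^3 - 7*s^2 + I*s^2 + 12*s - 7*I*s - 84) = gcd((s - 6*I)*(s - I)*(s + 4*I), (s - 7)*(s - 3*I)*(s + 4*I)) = s + 4*I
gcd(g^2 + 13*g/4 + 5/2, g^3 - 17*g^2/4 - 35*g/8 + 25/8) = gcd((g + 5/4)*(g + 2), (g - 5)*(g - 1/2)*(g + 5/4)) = g + 5/4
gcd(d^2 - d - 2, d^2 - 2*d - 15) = 1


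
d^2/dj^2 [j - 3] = 0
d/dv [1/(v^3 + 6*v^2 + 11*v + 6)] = (-3*v^2 - 12*v - 11)/(v^3 + 6*v^2 + 11*v + 6)^2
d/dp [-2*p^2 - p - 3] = -4*p - 1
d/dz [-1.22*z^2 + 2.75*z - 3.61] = 2.75 - 2.44*z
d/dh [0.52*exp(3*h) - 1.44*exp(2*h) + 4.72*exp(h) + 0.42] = (1.56*exp(2*h) - 2.88*exp(h) + 4.72)*exp(h)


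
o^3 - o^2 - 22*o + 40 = (o - 4)*(o - 2)*(o + 5)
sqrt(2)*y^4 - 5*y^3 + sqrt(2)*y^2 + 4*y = y*(y - 2*sqrt(2))*(y - sqrt(2))*(sqrt(2)*y + 1)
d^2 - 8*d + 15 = (d - 5)*(d - 3)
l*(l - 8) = l^2 - 8*l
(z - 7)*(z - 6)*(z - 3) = z^3 - 16*z^2 + 81*z - 126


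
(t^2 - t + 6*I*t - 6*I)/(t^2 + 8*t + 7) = (t^2 - t + 6*I*t - 6*I)/(t^2 + 8*t + 7)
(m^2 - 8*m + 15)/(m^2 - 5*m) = (m - 3)/m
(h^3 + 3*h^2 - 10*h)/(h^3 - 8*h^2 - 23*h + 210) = h*(h - 2)/(h^2 - 13*h + 42)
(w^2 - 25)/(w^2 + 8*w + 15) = (w - 5)/(w + 3)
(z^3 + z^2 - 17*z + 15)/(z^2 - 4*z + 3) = z + 5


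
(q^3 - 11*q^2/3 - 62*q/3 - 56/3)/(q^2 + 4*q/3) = q - 5 - 14/q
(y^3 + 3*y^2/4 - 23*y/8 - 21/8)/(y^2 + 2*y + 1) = (y^2 - y/4 - 21/8)/(y + 1)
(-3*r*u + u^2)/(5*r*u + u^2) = (-3*r + u)/(5*r + u)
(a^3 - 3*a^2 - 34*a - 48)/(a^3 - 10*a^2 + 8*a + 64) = (a + 3)/(a - 4)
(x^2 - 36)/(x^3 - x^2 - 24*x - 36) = (x + 6)/(x^2 + 5*x + 6)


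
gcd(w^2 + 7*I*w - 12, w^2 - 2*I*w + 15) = w + 3*I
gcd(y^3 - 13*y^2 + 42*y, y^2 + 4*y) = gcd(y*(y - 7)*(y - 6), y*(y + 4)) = y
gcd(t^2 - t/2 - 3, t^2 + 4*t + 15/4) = t + 3/2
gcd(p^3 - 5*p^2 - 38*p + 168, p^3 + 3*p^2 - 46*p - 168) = p^2 - p - 42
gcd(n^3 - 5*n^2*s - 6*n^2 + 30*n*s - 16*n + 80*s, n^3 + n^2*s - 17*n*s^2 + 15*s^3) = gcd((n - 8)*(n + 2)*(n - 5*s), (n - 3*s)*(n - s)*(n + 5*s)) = 1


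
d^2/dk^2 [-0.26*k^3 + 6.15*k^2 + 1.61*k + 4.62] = 12.3 - 1.56*k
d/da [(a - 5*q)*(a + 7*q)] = 2*a + 2*q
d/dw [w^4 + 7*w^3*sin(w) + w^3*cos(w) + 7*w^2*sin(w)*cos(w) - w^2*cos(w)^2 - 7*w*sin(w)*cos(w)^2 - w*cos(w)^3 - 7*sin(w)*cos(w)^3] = -w^3*sin(w) + 7*w^3*cos(w) + 4*w^3 + 21*w^2*sin(w) + w^2*sin(2*w) + 3*w^2*cos(w) + 7*w^2*cos(2*w) + 3*w*sin(w)/4 + 7*w*sin(2*w) + 3*w*sin(3*w)/4 - 7*w*cos(w)/4 - w*cos(2*w) - 21*w*cos(3*w)/4 - w - 7*sin(w)/4 - 7*sin(3*w)/4 - 3*cos(w)/4 - 7*cos(2*w)^2 - 7*cos(2*w)/2 - cos(3*w)/4 + 7/2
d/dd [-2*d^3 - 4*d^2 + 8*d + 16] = -6*d^2 - 8*d + 8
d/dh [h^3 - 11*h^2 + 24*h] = 3*h^2 - 22*h + 24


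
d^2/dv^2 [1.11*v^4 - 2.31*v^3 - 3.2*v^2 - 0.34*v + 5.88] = 13.32*v^2 - 13.86*v - 6.4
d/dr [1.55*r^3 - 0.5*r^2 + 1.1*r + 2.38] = 4.65*r^2 - 1.0*r + 1.1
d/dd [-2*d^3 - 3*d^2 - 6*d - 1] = -6*d^2 - 6*d - 6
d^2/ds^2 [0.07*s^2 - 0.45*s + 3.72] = 0.140000000000000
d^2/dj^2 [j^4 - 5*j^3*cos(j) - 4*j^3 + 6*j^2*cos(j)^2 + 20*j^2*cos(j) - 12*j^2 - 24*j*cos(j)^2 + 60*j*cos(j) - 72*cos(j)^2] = 5*j^3*cos(j) + 30*j^2*sin(j) - 20*j^2*cos(j) - 12*j^2*cos(2*j) + 12*j^2 - 80*j*sin(j) - 24*j*sin(2*j) - 90*j*cos(j) + 48*j*cos(2*j) - 24*j - 120*sin(j) + 48*sin(2*j) + 40*cos(j) + 150*cos(2*j) - 18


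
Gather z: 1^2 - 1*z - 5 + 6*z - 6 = 5*z - 10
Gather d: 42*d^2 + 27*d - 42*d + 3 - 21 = 42*d^2 - 15*d - 18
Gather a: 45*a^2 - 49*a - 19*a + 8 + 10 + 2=45*a^2 - 68*a + 20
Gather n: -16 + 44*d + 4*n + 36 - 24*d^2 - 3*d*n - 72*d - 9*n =-24*d^2 - 28*d + n*(-3*d - 5) + 20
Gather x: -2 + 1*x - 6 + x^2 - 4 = x^2 + x - 12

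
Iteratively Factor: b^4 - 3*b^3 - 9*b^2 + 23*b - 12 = (b - 4)*(b^3 + b^2 - 5*b + 3) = (b - 4)*(b - 1)*(b^2 + 2*b - 3) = (b - 4)*(b - 1)^2*(b + 3)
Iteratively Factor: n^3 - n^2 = (n)*(n^2 - n) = n*(n - 1)*(n)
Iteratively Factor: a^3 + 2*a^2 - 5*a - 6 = (a + 1)*(a^2 + a - 6) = (a - 2)*(a + 1)*(a + 3)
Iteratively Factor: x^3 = (x)*(x^2) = x^2*(x)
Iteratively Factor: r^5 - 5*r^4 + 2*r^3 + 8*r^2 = (r + 1)*(r^4 - 6*r^3 + 8*r^2) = r*(r + 1)*(r^3 - 6*r^2 + 8*r) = r*(r - 2)*(r + 1)*(r^2 - 4*r) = r^2*(r - 2)*(r + 1)*(r - 4)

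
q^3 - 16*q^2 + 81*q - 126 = (q - 7)*(q - 6)*(q - 3)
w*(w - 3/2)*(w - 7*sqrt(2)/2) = w^3 - 7*sqrt(2)*w^2/2 - 3*w^2/2 + 21*sqrt(2)*w/4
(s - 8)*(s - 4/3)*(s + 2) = s^3 - 22*s^2/3 - 8*s + 64/3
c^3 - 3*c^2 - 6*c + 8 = (c - 4)*(c - 1)*(c + 2)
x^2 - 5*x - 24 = (x - 8)*(x + 3)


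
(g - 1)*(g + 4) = g^2 + 3*g - 4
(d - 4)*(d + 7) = d^2 + 3*d - 28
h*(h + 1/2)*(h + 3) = h^3 + 7*h^2/2 + 3*h/2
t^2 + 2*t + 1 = (t + 1)^2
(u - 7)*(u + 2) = u^2 - 5*u - 14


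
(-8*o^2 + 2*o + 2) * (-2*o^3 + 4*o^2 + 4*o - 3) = 16*o^5 - 36*o^4 - 28*o^3 + 40*o^2 + 2*o - 6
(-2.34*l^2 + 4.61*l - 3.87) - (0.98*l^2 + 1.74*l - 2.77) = -3.32*l^2 + 2.87*l - 1.1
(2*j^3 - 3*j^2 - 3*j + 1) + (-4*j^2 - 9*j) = 2*j^3 - 7*j^2 - 12*j + 1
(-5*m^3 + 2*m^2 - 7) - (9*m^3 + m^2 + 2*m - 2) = -14*m^3 + m^2 - 2*m - 5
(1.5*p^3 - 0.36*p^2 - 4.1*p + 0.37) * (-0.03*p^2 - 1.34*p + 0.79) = -0.045*p^5 - 1.9992*p^4 + 1.7904*p^3 + 5.1985*p^2 - 3.7348*p + 0.2923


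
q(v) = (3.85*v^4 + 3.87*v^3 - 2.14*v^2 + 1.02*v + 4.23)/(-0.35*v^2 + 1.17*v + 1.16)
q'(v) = (0.7*v - 1.17)*(3.85*v^4 + 3.87*v^3 - 2.14*v^2 + 1.02*v + 4.23)/(-0.35*v^2 + 1.17*v + 1.16)^2 + (15.4*v^3 + 11.61*v^2 - 4.28*v + 1.02)/(-0.35*v^2 + 1.17*v + 1.16) = (-2.695*v^5 + 12.159*v^4 + 26.9198*v^3 + 11.3208*v^2 - 2.0038*v - 3.7659)/(0.1225*v^4 - 0.819*v^3 + 0.5569*v^2 + 2.7144*v + 1.3456)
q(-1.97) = -8.91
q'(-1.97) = 16.18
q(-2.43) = -18.09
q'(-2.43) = 23.75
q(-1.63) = -4.35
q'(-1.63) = 10.61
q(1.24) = 9.02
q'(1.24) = 19.40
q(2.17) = 59.14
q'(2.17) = 109.42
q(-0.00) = 3.65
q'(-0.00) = -2.80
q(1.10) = 6.70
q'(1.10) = 13.93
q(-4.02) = -78.22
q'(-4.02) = 52.50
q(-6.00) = -220.73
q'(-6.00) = 91.90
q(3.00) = 266.03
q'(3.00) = 497.29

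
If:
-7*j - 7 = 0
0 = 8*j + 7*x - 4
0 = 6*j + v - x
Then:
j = -1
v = 54/7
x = 12/7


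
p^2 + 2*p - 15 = (p - 3)*(p + 5)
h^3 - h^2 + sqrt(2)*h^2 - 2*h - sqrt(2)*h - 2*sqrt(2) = (h - 2)*(h + 1)*(h + sqrt(2))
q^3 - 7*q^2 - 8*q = q*(q - 8)*(q + 1)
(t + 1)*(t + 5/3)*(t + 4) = t^3 + 20*t^2/3 + 37*t/3 + 20/3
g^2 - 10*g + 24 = (g - 6)*(g - 4)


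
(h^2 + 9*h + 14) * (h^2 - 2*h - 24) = h^4 + 7*h^3 - 28*h^2 - 244*h - 336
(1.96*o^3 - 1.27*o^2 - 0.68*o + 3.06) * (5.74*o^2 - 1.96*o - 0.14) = 11.2504*o^5 - 11.1314*o^4 - 1.6884*o^3 + 19.075*o^2 - 5.9024*o - 0.4284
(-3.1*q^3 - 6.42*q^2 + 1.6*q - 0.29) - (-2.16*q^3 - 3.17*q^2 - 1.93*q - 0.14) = -0.94*q^3 - 3.25*q^2 + 3.53*q - 0.15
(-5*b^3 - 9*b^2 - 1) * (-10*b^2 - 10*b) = 50*b^5 + 140*b^4 + 90*b^3 + 10*b^2 + 10*b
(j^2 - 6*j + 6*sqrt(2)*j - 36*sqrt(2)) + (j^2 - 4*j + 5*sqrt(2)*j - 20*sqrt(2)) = 2*j^2 - 10*j + 11*sqrt(2)*j - 56*sqrt(2)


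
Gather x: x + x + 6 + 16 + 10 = 2*x + 32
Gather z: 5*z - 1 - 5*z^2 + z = -5*z^2 + 6*z - 1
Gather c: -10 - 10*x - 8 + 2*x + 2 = -8*x - 16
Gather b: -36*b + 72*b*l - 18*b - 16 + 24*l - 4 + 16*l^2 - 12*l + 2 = b*(72*l - 54) + 16*l^2 + 12*l - 18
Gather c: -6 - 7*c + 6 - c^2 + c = -c^2 - 6*c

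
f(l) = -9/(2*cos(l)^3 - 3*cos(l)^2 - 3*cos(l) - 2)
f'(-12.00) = 0.61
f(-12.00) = 1.65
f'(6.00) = -0.24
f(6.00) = 1.53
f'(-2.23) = 6.82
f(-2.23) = 5.15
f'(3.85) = 5.42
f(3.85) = 3.87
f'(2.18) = -6.58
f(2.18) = 5.49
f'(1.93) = 0.64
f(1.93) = 6.41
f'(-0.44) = -0.42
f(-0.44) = 1.58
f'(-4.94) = 4.51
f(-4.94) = 3.21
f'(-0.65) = -0.78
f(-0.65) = 1.70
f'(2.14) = -6.10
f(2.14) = 5.74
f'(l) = -9*(6*sin(l)*cos(l)^2 - 6*sin(l)*cos(l) - 3*sin(l))/(2*cos(l)^3 - 3*cos(l)^2 - 3*cos(l) - 2)^2 = 108*(2*cos(l) - cos(2*l))*sin(l)/(3*cos(l) + 3*cos(2*l) - cos(3*l) + 7)^2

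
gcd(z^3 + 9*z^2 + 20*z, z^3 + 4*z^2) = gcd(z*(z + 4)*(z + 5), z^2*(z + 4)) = z^2 + 4*z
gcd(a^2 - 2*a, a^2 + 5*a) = a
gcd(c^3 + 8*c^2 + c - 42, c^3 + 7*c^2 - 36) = c^2 + c - 6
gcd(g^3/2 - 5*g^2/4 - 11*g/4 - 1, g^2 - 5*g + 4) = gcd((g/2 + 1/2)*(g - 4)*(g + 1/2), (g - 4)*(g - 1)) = g - 4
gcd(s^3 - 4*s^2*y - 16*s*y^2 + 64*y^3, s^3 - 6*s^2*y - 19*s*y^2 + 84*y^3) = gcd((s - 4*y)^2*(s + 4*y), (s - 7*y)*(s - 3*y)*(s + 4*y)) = s + 4*y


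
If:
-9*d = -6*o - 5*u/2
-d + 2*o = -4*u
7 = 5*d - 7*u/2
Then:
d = 133/137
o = 469/274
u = -84/137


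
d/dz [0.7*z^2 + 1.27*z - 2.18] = 1.4*z + 1.27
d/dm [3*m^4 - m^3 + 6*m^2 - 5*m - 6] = 12*m^3 - 3*m^2 + 12*m - 5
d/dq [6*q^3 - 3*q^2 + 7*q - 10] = 18*q^2 - 6*q + 7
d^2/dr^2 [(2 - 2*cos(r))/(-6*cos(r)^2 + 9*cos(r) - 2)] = 2*(81*(1 - cos(2*r))^2*cos(r) - 45*(1 - cos(2*r))^2/2 - 541*cos(r)/2 + 21*cos(2*r)/2 + 153*cos(3*r)/2 - 18*cos(5*r) + 405/2)/(9*cos(r) - 3*cos(2*r) - 5)^3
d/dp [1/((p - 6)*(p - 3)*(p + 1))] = (-(p - 6)*(p - 3) - (p - 6)*(p + 1) - (p - 3)*(p + 1))/((p - 6)^2*(p - 3)^2*(p + 1)^2)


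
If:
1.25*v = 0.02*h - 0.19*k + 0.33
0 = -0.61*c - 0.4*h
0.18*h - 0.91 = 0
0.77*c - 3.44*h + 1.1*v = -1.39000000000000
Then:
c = -3.32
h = 5.06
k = -108.70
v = 16.87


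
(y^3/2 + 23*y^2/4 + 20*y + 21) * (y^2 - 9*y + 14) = y^5/2 + 5*y^4/4 - 99*y^3/4 - 157*y^2/2 + 91*y + 294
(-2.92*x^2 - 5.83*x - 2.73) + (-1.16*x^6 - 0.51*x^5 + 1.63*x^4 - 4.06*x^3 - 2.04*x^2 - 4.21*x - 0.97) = -1.16*x^6 - 0.51*x^5 + 1.63*x^4 - 4.06*x^3 - 4.96*x^2 - 10.04*x - 3.7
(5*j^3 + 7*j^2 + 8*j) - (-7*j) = 5*j^3 + 7*j^2 + 15*j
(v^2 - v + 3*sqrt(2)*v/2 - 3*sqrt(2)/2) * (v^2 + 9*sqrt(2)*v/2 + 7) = v^4 - v^3 + 6*sqrt(2)*v^3 - 6*sqrt(2)*v^2 + 41*v^2/2 - 41*v/2 + 21*sqrt(2)*v/2 - 21*sqrt(2)/2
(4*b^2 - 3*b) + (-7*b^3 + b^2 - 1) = -7*b^3 + 5*b^2 - 3*b - 1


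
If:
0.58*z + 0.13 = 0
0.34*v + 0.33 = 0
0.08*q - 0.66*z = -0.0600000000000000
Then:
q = -2.60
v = -0.97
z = -0.22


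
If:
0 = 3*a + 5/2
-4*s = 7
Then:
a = -5/6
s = -7/4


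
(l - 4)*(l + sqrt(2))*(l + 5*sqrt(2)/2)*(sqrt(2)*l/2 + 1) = sqrt(2)*l^4/2 - 2*sqrt(2)*l^3 + 9*l^3/2 - 18*l^2 + 6*sqrt(2)*l^2 - 24*sqrt(2)*l + 5*l - 20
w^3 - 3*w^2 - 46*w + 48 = (w - 8)*(w - 1)*(w + 6)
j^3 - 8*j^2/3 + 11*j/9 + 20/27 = (j - 5/3)*(j - 4/3)*(j + 1/3)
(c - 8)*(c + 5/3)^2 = c^3 - 14*c^2/3 - 215*c/9 - 200/9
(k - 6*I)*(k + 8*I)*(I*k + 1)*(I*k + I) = -k^4 - k^3 - I*k^3 - 50*k^2 - I*k^2 - 50*k + 48*I*k + 48*I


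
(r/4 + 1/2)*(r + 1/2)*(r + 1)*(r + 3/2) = r^4/4 + 5*r^3/4 + 35*r^2/16 + 25*r/16 + 3/8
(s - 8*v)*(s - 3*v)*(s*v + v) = s^3*v - 11*s^2*v^2 + s^2*v + 24*s*v^3 - 11*s*v^2 + 24*v^3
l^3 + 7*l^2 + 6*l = l*(l + 1)*(l + 6)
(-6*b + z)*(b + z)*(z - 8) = -6*b^2*z + 48*b^2 - 5*b*z^2 + 40*b*z + z^3 - 8*z^2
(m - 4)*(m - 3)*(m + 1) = m^3 - 6*m^2 + 5*m + 12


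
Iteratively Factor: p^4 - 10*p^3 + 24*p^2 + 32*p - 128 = (p + 2)*(p^3 - 12*p^2 + 48*p - 64) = (p - 4)*(p + 2)*(p^2 - 8*p + 16) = (p - 4)^2*(p + 2)*(p - 4)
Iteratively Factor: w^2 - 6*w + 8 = (w - 2)*(w - 4)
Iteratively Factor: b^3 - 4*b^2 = (b - 4)*(b^2) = b*(b - 4)*(b)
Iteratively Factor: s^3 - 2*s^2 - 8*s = (s)*(s^2 - 2*s - 8) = s*(s - 4)*(s + 2)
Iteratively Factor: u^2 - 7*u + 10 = (u - 5)*(u - 2)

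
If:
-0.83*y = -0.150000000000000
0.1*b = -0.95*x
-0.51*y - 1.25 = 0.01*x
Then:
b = 1275.06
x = -134.22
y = 0.18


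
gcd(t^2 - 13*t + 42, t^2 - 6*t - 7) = t - 7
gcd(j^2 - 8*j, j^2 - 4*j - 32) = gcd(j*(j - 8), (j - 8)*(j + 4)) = j - 8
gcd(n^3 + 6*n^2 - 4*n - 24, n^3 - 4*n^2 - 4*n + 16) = n^2 - 4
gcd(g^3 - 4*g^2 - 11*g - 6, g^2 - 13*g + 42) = g - 6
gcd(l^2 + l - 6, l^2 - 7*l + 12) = 1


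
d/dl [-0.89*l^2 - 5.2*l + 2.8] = -1.78*l - 5.2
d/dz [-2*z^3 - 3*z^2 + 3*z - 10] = -6*z^2 - 6*z + 3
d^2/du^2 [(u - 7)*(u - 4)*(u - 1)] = 6*u - 24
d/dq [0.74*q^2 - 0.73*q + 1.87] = 1.48*q - 0.73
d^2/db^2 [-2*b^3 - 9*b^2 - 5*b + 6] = -12*b - 18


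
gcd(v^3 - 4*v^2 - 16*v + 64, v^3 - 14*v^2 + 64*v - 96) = v^2 - 8*v + 16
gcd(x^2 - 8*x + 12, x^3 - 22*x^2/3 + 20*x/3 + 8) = x^2 - 8*x + 12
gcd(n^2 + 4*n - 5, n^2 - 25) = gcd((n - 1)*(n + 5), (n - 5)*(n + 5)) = n + 5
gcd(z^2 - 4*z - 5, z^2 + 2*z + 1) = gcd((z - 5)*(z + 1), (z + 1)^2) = z + 1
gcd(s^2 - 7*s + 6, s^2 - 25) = 1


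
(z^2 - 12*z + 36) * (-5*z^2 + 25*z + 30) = -5*z^4 + 85*z^3 - 450*z^2 + 540*z + 1080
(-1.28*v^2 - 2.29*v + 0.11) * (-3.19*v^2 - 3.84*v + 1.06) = 4.0832*v^4 + 12.2203*v^3 + 7.0859*v^2 - 2.8498*v + 0.1166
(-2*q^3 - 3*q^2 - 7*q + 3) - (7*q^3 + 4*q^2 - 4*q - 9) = -9*q^3 - 7*q^2 - 3*q + 12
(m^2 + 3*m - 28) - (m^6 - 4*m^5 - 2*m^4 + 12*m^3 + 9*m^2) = -m^6 + 4*m^5 + 2*m^4 - 12*m^3 - 8*m^2 + 3*m - 28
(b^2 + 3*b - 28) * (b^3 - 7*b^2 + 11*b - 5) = b^5 - 4*b^4 - 38*b^3 + 224*b^2 - 323*b + 140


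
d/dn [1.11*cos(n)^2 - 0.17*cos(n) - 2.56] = (0.17 - 2.22*cos(n))*sin(n)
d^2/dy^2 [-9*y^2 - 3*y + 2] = -18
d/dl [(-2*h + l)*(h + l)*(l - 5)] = -2*h^2 - 2*h*l + 5*h + 3*l^2 - 10*l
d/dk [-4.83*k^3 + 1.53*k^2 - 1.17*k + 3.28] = -14.49*k^2 + 3.06*k - 1.17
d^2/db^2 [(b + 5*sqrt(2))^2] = 2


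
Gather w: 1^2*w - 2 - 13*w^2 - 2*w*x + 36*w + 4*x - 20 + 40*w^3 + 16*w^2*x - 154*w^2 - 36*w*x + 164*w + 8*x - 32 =40*w^3 + w^2*(16*x - 167) + w*(201 - 38*x) + 12*x - 54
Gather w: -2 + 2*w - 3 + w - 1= 3*w - 6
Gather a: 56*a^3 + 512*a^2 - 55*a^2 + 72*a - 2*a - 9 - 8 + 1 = 56*a^3 + 457*a^2 + 70*a - 16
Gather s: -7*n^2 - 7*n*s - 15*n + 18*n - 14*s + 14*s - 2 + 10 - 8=-7*n^2 - 7*n*s + 3*n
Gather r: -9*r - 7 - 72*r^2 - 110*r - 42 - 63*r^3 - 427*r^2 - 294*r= -63*r^3 - 499*r^2 - 413*r - 49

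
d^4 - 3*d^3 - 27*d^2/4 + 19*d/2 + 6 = (d - 4)*(d - 3/2)*(d + 1/2)*(d + 2)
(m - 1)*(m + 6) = m^2 + 5*m - 6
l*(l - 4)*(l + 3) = l^3 - l^2 - 12*l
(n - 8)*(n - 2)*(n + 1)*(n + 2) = n^4 - 7*n^3 - 12*n^2 + 28*n + 32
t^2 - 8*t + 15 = (t - 5)*(t - 3)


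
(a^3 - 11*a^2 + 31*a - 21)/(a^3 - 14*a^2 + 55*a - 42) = (a - 3)/(a - 6)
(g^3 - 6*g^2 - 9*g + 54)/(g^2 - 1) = (g^3 - 6*g^2 - 9*g + 54)/(g^2 - 1)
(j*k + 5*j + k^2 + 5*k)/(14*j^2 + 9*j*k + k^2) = (j*k + 5*j + k^2 + 5*k)/(14*j^2 + 9*j*k + k^2)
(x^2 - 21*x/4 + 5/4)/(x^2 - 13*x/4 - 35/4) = (4*x - 1)/(4*x + 7)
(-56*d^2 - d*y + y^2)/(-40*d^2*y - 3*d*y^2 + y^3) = (7*d + y)/(y*(5*d + y))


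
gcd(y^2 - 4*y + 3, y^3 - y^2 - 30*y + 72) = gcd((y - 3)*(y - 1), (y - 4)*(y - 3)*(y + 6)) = y - 3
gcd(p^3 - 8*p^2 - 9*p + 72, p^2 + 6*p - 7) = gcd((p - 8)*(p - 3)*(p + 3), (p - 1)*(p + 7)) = 1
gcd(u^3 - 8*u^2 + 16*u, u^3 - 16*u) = u^2 - 4*u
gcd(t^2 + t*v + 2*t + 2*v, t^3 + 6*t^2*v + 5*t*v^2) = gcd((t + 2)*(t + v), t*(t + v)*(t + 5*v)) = t + v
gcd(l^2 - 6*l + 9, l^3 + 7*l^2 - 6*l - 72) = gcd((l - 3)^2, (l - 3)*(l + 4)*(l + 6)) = l - 3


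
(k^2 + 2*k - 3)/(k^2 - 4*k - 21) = (k - 1)/(k - 7)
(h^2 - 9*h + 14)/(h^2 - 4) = (h - 7)/(h + 2)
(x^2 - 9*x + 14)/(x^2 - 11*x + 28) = (x - 2)/(x - 4)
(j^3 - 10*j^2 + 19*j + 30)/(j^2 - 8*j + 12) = (j^2 - 4*j - 5)/(j - 2)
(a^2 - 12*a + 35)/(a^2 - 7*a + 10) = (a - 7)/(a - 2)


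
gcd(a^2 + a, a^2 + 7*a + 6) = a + 1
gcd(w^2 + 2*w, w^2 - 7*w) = w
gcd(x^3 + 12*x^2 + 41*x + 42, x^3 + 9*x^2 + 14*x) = x^2 + 9*x + 14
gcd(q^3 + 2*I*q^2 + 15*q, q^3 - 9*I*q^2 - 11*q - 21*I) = q - 3*I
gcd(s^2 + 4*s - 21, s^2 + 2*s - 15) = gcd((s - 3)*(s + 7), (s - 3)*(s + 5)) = s - 3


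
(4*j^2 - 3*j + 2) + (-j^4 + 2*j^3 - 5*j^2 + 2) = -j^4 + 2*j^3 - j^2 - 3*j + 4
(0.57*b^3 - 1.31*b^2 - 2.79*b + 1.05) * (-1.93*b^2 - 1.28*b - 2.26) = -1.1001*b^5 + 1.7987*b^4 + 5.7733*b^3 + 4.5053*b^2 + 4.9614*b - 2.373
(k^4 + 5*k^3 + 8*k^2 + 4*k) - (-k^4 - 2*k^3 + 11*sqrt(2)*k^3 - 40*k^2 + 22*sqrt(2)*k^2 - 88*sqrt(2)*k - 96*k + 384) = 2*k^4 - 11*sqrt(2)*k^3 + 7*k^3 - 22*sqrt(2)*k^2 + 48*k^2 + 100*k + 88*sqrt(2)*k - 384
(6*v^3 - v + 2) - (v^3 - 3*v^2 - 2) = 5*v^3 + 3*v^2 - v + 4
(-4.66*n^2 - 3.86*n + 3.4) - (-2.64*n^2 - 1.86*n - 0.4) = -2.02*n^2 - 2.0*n + 3.8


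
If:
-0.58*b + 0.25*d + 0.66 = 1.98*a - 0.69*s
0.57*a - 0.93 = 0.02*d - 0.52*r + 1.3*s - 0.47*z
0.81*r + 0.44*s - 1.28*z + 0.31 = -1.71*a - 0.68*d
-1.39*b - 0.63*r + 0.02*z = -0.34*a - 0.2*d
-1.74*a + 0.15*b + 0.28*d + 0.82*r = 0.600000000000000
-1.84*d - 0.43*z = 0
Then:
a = -2.69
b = 2.27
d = 2.03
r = -6.08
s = -7.50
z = -8.70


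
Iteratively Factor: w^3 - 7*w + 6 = (w - 2)*(w^2 + 2*w - 3) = (w - 2)*(w - 1)*(w + 3)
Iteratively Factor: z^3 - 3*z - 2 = (z - 2)*(z^2 + 2*z + 1) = (z - 2)*(z + 1)*(z + 1)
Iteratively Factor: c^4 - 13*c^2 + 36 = (c - 2)*(c^3 + 2*c^2 - 9*c - 18) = (c - 3)*(c - 2)*(c^2 + 5*c + 6) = (c - 3)*(c - 2)*(c + 3)*(c + 2)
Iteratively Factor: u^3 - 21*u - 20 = (u + 1)*(u^2 - u - 20) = (u - 5)*(u + 1)*(u + 4)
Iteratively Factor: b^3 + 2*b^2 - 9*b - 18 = (b + 2)*(b^2 - 9) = (b - 3)*(b + 2)*(b + 3)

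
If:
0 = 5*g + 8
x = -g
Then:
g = -8/5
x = 8/5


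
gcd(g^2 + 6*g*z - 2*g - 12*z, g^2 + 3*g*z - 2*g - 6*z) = g - 2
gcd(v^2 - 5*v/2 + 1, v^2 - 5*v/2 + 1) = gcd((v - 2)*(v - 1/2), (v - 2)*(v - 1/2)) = v^2 - 5*v/2 + 1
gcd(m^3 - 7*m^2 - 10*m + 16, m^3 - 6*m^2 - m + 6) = m - 1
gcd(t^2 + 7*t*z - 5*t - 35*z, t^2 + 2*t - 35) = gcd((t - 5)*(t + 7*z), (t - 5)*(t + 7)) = t - 5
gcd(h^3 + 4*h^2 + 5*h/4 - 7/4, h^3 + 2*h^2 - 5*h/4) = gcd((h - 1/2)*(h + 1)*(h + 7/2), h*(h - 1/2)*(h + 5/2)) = h - 1/2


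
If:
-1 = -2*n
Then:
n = 1/2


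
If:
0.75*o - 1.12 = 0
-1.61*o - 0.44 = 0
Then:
No Solution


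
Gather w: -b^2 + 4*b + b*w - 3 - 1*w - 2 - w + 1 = -b^2 + 4*b + w*(b - 2) - 4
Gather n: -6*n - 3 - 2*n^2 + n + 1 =-2*n^2 - 5*n - 2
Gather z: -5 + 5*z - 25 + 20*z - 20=25*z - 50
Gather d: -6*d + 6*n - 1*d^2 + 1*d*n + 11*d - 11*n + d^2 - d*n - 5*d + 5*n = 0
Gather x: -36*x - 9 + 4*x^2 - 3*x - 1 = 4*x^2 - 39*x - 10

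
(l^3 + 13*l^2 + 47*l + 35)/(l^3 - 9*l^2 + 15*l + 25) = (l^2 + 12*l + 35)/(l^2 - 10*l + 25)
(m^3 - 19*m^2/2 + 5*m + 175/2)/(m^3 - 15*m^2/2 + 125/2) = (m - 7)/(m - 5)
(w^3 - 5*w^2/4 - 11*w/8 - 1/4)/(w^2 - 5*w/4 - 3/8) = (2*w^2 - 3*w - 2)/(2*w - 3)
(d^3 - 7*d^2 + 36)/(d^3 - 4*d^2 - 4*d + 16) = (d^2 - 9*d + 18)/(d^2 - 6*d + 8)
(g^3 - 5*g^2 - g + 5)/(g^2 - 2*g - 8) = (-g^3 + 5*g^2 + g - 5)/(-g^2 + 2*g + 8)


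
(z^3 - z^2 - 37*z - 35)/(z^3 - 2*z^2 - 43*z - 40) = (z - 7)/(z - 8)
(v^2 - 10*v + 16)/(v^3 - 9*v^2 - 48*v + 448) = (v - 2)/(v^2 - v - 56)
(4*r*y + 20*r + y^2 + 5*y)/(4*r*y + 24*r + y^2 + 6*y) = (y + 5)/(y + 6)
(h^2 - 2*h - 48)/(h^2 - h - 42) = (h - 8)/(h - 7)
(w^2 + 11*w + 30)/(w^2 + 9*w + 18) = (w + 5)/(w + 3)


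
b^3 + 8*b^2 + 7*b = b*(b + 1)*(b + 7)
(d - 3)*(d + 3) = d^2 - 9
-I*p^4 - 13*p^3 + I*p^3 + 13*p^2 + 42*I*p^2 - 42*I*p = p*(p - 7*I)*(p - 6*I)*(-I*p + I)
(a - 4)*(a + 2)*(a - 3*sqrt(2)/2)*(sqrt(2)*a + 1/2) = sqrt(2)*a^4 - 2*sqrt(2)*a^3 - 5*a^3/2 - 35*sqrt(2)*a^2/4 + 5*a^2 + 3*sqrt(2)*a/2 + 20*a + 6*sqrt(2)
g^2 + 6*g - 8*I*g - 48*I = (g + 6)*(g - 8*I)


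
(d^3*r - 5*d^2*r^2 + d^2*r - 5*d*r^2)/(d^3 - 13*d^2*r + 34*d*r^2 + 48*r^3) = d*r*(d^2 - 5*d*r + d - 5*r)/(d^3 - 13*d^2*r + 34*d*r^2 + 48*r^3)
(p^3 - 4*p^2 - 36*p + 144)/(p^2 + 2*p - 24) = p - 6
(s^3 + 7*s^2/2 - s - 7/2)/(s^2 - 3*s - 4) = (2*s^2 + 5*s - 7)/(2*(s - 4))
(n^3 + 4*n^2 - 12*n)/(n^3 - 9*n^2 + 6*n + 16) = n*(n + 6)/(n^2 - 7*n - 8)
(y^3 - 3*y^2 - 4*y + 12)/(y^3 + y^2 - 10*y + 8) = (y^2 - y - 6)/(y^2 + 3*y - 4)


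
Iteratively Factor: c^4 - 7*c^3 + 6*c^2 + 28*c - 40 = (c - 2)*(c^3 - 5*c^2 - 4*c + 20) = (c - 2)^2*(c^2 - 3*c - 10) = (c - 5)*(c - 2)^2*(c + 2)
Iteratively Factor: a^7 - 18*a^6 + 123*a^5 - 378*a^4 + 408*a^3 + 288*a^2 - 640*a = (a - 4)*(a^6 - 14*a^5 + 67*a^4 - 110*a^3 - 32*a^2 + 160*a) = (a - 4)^2*(a^5 - 10*a^4 + 27*a^3 - 2*a^2 - 40*a) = (a - 4)^2*(a - 2)*(a^4 - 8*a^3 + 11*a^2 + 20*a) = a*(a - 4)^2*(a - 2)*(a^3 - 8*a^2 + 11*a + 20) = a*(a - 4)^2*(a - 2)*(a + 1)*(a^2 - 9*a + 20) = a*(a - 4)^3*(a - 2)*(a + 1)*(a - 5)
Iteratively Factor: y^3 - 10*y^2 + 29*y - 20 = (y - 5)*(y^2 - 5*y + 4) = (y - 5)*(y - 4)*(y - 1)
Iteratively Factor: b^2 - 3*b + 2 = (b - 2)*(b - 1)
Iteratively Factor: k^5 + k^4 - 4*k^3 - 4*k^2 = (k + 1)*(k^4 - 4*k^2) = (k - 2)*(k + 1)*(k^3 + 2*k^2) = (k - 2)*(k + 1)*(k + 2)*(k^2) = k*(k - 2)*(k + 1)*(k + 2)*(k)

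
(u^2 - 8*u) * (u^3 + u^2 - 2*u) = u^5 - 7*u^4 - 10*u^3 + 16*u^2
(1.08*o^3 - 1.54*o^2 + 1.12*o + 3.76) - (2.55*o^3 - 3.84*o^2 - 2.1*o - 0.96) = -1.47*o^3 + 2.3*o^2 + 3.22*o + 4.72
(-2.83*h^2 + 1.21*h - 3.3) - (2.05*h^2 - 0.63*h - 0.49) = -4.88*h^2 + 1.84*h - 2.81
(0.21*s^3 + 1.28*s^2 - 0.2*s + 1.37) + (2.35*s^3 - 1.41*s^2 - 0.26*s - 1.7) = 2.56*s^3 - 0.13*s^2 - 0.46*s - 0.33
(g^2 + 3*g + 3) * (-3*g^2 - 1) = -3*g^4 - 9*g^3 - 10*g^2 - 3*g - 3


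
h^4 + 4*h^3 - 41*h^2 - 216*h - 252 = (h - 7)*(h + 2)*(h + 3)*(h + 6)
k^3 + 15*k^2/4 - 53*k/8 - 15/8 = (k - 3/2)*(k + 1/4)*(k + 5)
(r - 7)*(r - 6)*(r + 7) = r^3 - 6*r^2 - 49*r + 294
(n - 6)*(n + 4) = n^2 - 2*n - 24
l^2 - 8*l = l*(l - 8)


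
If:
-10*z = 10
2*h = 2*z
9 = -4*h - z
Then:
No Solution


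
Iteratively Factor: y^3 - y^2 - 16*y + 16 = (y - 4)*(y^2 + 3*y - 4) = (y - 4)*(y - 1)*(y + 4)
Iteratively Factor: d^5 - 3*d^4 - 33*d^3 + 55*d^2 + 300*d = (d + 3)*(d^4 - 6*d^3 - 15*d^2 + 100*d) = (d - 5)*(d + 3)*(d^3 - d^2 - 20*d) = (d - 5)^2*(d + 3)*(d^2 + 4*d) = d*(d - 5)^2*(d + 3)*(d + 4)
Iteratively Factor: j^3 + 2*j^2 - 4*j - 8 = (j - 2)*(j^2 + 4*j + 4) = (j - 2)*(j + 2)*(j + 2)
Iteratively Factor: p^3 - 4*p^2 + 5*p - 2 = (p - 1)*(p^2 - 3*p + 2) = (p - 1)^2*(p - 2)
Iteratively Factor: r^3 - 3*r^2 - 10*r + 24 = (r - 2)*(r^2 - r - 12) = (r - 2)*(r + 3)*(r - 4)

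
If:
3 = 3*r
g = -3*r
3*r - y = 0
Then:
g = -3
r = 1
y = 3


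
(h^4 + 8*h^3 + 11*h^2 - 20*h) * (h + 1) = h^5 + 9*h^4 + 19*h^3 - 9*h^2 - 20*h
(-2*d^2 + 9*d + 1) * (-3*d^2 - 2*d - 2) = 6*d^4 - 23*d^3 - 17*d^2 - 20*d - 2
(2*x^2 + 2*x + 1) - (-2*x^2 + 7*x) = 4*x^2 - 5*x + 1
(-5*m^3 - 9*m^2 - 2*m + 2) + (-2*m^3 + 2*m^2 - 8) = -7*m^3 - 7*m^2 - 2*m - 6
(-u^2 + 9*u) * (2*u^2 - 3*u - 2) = -2*u^4 + 21*u^3 - 25*u^2 - 18*u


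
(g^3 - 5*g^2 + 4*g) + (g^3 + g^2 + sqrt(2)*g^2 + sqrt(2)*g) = 2*g^3 - 4*g^2 + sqrt(2)*g^2 + sqrt(2)*g + 4*g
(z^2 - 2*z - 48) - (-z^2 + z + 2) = 2*z^2 - 3*z - 50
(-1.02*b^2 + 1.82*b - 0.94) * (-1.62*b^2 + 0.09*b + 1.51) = 1.6524*b^4 - 3.0402*b^3 + 0.1464*b^2 + 2.6636*b - 1.4194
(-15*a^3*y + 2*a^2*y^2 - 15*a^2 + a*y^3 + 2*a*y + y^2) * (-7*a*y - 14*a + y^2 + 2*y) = 105*a^4*y^2 + 210*a^4*y - 29*a^3*y^3 - 58*a^3*y^2 + 105*a^3*y + 210*a^3 - 5*a^2*y^4 - 10*a^2*y^3 - 29*a^2*y^2 - 58*a^2*y + a*y^5 + 2*a*y^4 - 5*a*y^3 - 10*a*y^2 + y^4 + 2*y^3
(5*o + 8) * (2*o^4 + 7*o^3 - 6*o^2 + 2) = 10*o^5 + 51*o^4 + 26*o^3 - 48*o^2 + 10*o + 16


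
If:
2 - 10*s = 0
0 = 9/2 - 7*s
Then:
No Solution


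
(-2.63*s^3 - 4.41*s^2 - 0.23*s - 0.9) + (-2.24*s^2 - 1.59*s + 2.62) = -2.63*s^3 - 6.65*s^2 - 1.82*s + 1.72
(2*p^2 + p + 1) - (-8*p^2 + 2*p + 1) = 10*p^2 - p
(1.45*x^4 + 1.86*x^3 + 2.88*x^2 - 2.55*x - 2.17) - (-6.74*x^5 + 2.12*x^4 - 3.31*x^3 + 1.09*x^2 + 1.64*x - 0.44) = 6.74*x^5 - 0.67*x^4 + 5.17*x^3 + 1.79*x^2 - 4.19*x - 1.73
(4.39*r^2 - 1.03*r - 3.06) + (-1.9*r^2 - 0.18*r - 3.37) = 2.49*r^2 - 1.21*r - 6.43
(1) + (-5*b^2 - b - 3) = -5*b^2 - b - 2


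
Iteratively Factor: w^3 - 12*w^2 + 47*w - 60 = (w - 5)*(w^2 - 7*w + 12) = (w - 5)*(w - 3)*(w - 4)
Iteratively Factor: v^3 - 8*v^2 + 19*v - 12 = (v - 1)*(v^2 - 7*v + 12) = (v - 4)*(v - 1)*(v - 3)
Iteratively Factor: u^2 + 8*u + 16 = (u + 4)*(u + 4)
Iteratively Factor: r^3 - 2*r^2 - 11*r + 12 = (r + 3)*(r^2 - 5*r + 4) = (r - 1)*(r + 3)*(r - 4)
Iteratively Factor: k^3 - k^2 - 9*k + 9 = (k - 1)*(k^2 - 9) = (k - 3)*(k - 1)*(k + 3)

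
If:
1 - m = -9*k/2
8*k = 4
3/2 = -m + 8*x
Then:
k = 1/2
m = 13/4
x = 19/32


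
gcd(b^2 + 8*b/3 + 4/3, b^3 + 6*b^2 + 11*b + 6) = b + 2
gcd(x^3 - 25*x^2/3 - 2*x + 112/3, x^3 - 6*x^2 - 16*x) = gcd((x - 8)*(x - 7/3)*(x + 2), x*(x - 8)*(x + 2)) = x^2 - 6*x - 16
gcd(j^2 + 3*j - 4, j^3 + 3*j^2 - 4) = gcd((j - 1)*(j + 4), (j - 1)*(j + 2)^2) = j - 1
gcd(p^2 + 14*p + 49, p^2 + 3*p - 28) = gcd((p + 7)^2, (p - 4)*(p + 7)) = p + 7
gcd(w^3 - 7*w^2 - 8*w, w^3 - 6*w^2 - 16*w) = w^2 - 8*w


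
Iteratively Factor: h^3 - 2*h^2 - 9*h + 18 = (h - 2)*(h^2 - 9) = (h - 3)*(h - 2)*(h + 3)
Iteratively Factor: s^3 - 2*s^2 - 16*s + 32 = (s + 4)*(s^2 - 6*s + 8) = (s - 2)*(s + 4)*(s - 4)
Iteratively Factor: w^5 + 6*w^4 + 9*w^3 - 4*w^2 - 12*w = (w - 1)*(w^4 + 7*w^3 + 16*w^2 + 12*w) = (w - 1)*(w + 2)*(w^3 + 5*w^2 + 6*w) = (w - 1)*(w + 2)^2*(w^2 + 3*w) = w*(w - 1)*(w + 2)^2*(w + 3)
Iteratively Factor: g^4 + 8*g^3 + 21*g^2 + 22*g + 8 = (g + 1)*(g^3 + 7*g^2 + 14*g + 8) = (g + 1)^2*(g^2 + 6*g + 8) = (g + 1)^2*(g + 2)*(g + 4)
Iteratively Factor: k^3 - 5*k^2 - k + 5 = (k + 1)*(k^2 - 6*k + 5) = (k - 5)*(k + 1)*(k - 1)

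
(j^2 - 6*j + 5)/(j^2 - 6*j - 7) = (-j^2 + 6*j - 5)/(-j^2 + 6*j + 7)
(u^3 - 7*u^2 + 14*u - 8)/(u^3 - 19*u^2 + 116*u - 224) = (u^2 - 3*u + 2)/(u^2 - 15*u + 56)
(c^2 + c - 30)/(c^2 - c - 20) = (c + 6)/(c + 4)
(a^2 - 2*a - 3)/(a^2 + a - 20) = (a^2 - 2*a - 3)/(a^2 + a - 20)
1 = 1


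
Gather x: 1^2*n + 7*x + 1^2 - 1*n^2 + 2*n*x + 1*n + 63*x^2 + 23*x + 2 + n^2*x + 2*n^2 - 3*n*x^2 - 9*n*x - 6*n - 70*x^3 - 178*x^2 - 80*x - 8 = n^2 - 4*n - 70*x^3 + x^2*(-3*n - 115) + x*(n^2 - 7*n - 50) - 5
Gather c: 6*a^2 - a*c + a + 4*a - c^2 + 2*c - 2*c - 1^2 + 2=6*a^2 - a*c + 5*a - c^2 + 1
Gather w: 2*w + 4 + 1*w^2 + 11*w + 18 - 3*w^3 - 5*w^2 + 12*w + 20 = -3*w^3 - 4*w^2 + 25*w + 42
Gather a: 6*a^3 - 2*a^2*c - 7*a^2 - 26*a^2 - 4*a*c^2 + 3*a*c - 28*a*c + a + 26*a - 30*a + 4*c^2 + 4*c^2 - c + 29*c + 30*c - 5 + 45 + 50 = 6*a^3 + a^2*(-2*c - 33) + a*(-4*c^2 - 25*c - 3) + 8*c^2 + 58*c + 90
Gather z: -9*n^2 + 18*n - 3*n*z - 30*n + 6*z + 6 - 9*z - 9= -9*n^2 - 12*n + z*(-3*n - 3) - 3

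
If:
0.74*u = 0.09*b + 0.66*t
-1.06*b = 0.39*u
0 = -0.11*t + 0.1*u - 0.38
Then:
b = 4.85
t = -15.43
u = -13.17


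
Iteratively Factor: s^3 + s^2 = (s)*(s^2 + s) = s*(s + 1)*(s)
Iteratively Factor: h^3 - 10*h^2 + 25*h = (h)*(h^2 - 10*h + 25) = h*(h - 5)*(h - 5)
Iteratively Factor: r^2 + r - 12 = (r - 3)*(r + 4)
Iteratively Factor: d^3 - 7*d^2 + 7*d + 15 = (d - 5)*(d^2 - 2*d - 3) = (d - 5)*(d + 1)*(d - 3)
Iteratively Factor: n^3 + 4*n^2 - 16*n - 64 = (n + 4)*(n^2 - 16) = (n - 4)*(n + 4)*(n + 4)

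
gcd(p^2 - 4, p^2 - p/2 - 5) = p + 2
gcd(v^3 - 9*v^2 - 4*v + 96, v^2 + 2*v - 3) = v + 3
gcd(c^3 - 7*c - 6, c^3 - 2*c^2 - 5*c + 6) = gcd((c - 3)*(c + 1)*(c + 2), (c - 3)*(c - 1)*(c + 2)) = c^2 - c - 6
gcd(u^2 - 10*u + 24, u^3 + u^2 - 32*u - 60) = u - 6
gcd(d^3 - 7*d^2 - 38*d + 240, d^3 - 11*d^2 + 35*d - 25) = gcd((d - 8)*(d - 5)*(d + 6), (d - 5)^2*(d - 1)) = d - 5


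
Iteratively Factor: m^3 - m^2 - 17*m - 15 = (m + 3)*(m^2 - 4*m - 5) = (m - 5)*(m + 3)*(m + 1)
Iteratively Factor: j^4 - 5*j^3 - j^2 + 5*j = (j)*(j^3 - 5*j^2 - j + 5) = j*(j + 1)*(j^2 - 6*j + 5) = j*(j - 5)*(j + 1)*(j - 1)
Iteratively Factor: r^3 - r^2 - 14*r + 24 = (r - 2)*(r^2 + r - 12) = (r - 3)*(r - 2)*(r + 4)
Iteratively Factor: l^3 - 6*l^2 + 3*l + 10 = (l + 1)*(l^2 - 7*l + 10) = (l - 5)*(l + 1)*(l - 2)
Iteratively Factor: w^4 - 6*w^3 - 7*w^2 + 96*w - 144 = (w - 4)*(w^3 - 2*w^2 - 15*w + 36) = (w - 4)*(w - 3)*(w^2 + w - 12) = (w - 4)*(w - 3)^2*(w + 4)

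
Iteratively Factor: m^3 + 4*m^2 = (m + 4)*(m^2) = m*(m + 4)*(m)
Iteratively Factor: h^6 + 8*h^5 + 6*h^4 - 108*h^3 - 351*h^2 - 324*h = (h + 3)*(h^5 + 5*h^4 - 9*h^3 - 81*h^2 - 108*h) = (h - 4)*(h + 3)*(h^4 + 9*h^3 + 27*h^2 + 27*h) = h*(h - 4)*(h + 3)*(h^3 + 9*h^2 + 27*h + 27) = h*(h - 4)*(h + 3)^2*(h^2 + 6*h + 9) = h*(h - 4)*(h + 3)^3*(h + 3)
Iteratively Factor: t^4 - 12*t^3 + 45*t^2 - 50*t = (t - 2)*(t^3 - 10*t^2 + 25*t) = (t - 5)*(t - 2)*(t^2 - 5*t) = (t - 5)^2*(t - 2)*(t)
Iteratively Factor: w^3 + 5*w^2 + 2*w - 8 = (w + 2)*(w^2 + 3*w - 4) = (w - 1)*(w + 2)*(w + 4)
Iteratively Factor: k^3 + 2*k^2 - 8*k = (k)*(k^2 + 2*k - 8) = k*(k + 4)*(k - 2)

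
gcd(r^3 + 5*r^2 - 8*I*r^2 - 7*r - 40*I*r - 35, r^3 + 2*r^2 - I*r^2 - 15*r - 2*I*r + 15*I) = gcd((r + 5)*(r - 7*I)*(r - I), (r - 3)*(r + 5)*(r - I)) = r^2 + r*(5 - I) - 5*I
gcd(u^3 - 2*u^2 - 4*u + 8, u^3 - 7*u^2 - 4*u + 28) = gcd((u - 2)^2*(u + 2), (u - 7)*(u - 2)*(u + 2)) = u^2 - 4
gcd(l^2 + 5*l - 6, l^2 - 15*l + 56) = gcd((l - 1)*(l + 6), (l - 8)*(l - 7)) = 1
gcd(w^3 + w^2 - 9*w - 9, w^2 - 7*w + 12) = w - 3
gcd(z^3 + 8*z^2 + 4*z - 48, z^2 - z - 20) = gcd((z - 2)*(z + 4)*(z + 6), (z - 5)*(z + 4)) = z + 4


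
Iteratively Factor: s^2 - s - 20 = (s - 5)*(s + 4)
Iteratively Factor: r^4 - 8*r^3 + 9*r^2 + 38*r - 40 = (r - 1)*(r^3 - 7*r^2 + 2*r + 40) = (r - 5)*(r - 1)*(r^2 - 2*r - 8) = (r - 5)*(r - 4)*(r - 1)*(r + 2)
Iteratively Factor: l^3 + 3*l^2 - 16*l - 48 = (l - 4)*(l^2 + 7*l + 12) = (l - 4)*(l + 3)*(l + 4)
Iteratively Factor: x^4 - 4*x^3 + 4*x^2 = (x - 2)*(x^3 - 2*x^2) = x*(x - 2)*(x^2 - 2*x) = x*(x - 2)^2*(x)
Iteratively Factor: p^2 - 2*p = (p - 2)*(p)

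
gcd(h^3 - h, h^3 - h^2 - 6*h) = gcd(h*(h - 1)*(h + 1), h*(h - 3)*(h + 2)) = h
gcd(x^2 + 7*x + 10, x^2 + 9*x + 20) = x + 5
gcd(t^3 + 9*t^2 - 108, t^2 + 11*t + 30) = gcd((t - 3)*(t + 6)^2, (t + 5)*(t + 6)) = t + 6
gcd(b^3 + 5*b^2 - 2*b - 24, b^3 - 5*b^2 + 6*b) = b - 2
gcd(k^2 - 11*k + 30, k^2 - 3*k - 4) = 1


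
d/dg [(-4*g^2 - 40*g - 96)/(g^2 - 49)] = 8*(5*g^2 + 73*g + 245)/(g^4 - 98*g^2 + 2401)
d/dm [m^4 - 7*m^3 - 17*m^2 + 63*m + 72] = 4*m^3 - 21*m^2 - 34*m + 63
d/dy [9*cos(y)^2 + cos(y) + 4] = -(18*cos(y) + 1)*sin(y)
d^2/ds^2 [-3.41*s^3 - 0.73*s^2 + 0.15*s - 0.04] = -20.46*s - 1.46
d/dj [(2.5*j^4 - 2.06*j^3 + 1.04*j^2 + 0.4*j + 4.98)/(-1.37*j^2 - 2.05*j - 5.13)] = (-6.85*j^5 - 12.5528*j^4 - 42.854*j^3 + 30.1194*j^2 + 2.9748*j + 8.157)/(1.8769*j^4 + 5.617*j^3 + 18.2587*j^2 + 21.033*j + 26.3169)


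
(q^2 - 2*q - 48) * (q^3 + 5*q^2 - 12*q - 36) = q^5 + 3*q^4 - 70*q^3 - 252*q^2 + 648*q + 1728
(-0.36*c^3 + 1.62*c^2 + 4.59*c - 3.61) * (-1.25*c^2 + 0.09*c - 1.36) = 0.45*c^5 - 2.0574*c^4 - 5.1021*c^3 + 2.7224*c^2 - 6.5673*c + 4.9096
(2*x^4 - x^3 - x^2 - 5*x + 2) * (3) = 6*x^4 - 3*x^3 - 3*x^2 - 15*x + 6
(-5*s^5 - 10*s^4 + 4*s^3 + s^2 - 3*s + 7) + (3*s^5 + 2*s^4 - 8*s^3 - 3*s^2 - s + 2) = -2*s^5 - 8*s^4 - 4*s^3 - 2*s^2 - 4*s + 9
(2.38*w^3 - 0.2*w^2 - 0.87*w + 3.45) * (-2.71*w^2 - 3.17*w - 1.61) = -6.4498*w^5 - 7.0026*w^4 - 0.8401*w^3 - 6.2696*w^2 - 9.5358*w - 5.5545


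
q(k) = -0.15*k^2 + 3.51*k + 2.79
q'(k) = 3.51 - 0.3*k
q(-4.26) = -14.88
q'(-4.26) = 4.79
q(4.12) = 14.71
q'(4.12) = 2.27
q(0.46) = 4.37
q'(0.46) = 3.37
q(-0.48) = 1.07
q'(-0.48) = 3.65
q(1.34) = 7.22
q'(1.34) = 3.11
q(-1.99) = -4.79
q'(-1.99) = 4.11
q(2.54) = 10.74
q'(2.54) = 2.75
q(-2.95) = -8.87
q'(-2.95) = 4.40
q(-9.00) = -40.95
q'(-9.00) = 6.21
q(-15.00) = -83.61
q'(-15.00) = 8.01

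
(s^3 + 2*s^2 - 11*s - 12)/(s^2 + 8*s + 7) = (s^2 + s - 12)/(s + 7)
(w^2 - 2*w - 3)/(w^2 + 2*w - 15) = (w + 1)/(w + 5)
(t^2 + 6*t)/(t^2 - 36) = t/(t - 6)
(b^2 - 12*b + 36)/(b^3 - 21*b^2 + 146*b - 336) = (b - 6)/(b^2 - 15*b + 56)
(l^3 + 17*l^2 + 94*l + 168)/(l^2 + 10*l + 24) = l + 7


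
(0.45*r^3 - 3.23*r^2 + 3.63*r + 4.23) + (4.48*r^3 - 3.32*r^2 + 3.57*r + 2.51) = 4.93*r^3 - 6.55*r^2 + 7.2*r + 6.74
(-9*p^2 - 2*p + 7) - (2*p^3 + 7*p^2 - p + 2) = -2*p^3 - 16*p^2 - p + 5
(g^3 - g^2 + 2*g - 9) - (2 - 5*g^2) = g^3 + 4*g^2 + 2*g - 11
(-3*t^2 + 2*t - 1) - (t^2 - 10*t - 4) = -4*t^2 + 12*t + 3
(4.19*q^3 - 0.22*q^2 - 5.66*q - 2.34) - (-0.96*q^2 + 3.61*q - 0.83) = 4.19*q^3 + 0.74*q^2 - 9.27*q - 1.51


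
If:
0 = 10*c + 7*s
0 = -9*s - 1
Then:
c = 7/90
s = -1/9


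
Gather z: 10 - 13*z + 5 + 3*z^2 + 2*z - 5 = 3*z^2 - 11*z + 10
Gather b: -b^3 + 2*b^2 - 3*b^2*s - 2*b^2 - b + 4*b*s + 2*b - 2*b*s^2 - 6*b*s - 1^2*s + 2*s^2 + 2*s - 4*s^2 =-b^3 - 3*b^2*s + b*(-2*s^2 - 2*s + 1) - 2*s^2 + s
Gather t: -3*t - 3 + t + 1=-2*t - 2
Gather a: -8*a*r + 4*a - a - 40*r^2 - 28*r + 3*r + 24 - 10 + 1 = a*(3 - 8*r) - 40*r^2 - 25*r + 15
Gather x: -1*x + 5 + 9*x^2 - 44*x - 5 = 9*x^2 - 45*x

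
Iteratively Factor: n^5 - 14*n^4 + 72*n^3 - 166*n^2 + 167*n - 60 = (n - 1)*(n^4 - 13*n^3 + 59*n^2 - 107*n + 60) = (n - 3)*(n - 1)*(n^3 - 10*n^2 + 29*n - 20) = (n - 4)*(n - 3)*(n - 1)*(n^2 - 6*n + 5) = (n - 5)*(n - 4)*(n - 3)*(n - 1)*(n - 1)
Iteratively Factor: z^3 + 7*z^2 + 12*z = (z)*(z^2 + 7*z + 12) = z*(z + 3)*(z + 4)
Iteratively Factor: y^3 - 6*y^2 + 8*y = (y - 2)*(y^2 - 4*y) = (y - 4)*(y - 2)*(y)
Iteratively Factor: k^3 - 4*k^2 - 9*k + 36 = (k - 4)*(k^2 - 9) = (k - 4)*(k + 3)*(k - 3)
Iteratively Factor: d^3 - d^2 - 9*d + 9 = (d + 3)*(d^2 - 4*d + 3) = (d - 3)*(d + 3)*(d - 1)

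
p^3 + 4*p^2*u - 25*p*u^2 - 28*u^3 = (p - 4*u)*(p + u)*(p + 7*u)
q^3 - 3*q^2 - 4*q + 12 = (q - 3)*(q - 2)*(q + 2)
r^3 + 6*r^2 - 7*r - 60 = (r - 3)*(r + 4)*(r + 5)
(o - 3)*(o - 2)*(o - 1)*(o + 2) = o^4 - 4*o^3 - o^2 + 16*o - 12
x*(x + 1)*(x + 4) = x^3 + 5*x^2 + 4*x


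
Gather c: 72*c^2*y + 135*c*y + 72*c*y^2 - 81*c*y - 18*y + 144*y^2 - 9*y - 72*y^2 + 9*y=72*c^2*y + c*(72*y^2 + 54*y) + 72*y^2 - 18*y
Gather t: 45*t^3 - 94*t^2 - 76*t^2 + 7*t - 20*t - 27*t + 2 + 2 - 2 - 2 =45*t^3 - 170*t^2 - 40*t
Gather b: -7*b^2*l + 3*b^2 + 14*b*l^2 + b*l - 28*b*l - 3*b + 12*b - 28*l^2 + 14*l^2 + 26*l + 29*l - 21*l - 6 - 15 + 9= b^2*(3 - 7*l) + b*(14*l^2 - 27*l + 9) - 14*l^2 + 34*l - 12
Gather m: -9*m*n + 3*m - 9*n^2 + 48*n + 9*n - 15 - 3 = m*(3 - 9*n) - 9*n^2 + 57*n - 18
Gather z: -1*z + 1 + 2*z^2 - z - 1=2*z^2 - 2*z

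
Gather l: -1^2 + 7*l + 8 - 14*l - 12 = -7*l - 5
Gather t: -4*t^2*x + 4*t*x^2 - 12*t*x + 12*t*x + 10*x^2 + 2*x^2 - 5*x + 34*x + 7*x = -4*t^2*x + 4*t*x^2 + 12*x^2 + 36*x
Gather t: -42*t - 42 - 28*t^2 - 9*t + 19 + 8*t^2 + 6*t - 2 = -20*t^2 - 45*t - 25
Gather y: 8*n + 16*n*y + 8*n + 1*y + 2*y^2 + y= 16*n + 2*y^2 + y*(16*n + 2)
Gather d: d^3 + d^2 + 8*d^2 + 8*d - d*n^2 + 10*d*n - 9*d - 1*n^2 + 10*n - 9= d^3 + 9*d^2 + d*(-n^2 + 10*n - 1) - n^2 + 10*n - 9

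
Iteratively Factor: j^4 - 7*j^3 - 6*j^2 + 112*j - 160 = (j - 4)*(j^3 - 3*j^2 - 18*j + 40) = (j - 4)*(j - 2)*(j^2 - j - 20) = (j - 4)*(j - 2)*(j + 4)*(j - 5)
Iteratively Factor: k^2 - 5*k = (k)*(k - 5)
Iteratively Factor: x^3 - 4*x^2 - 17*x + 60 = (x - 3)*(x^2 - x - 20) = (x - 3)*(x + 4)*(x - 5)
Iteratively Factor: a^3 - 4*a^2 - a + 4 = (a - 1)*(a^2 - 3*a - 4) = (a - 1)*(a + 1)*(a - 4)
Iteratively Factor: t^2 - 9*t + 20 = (t - 5)*(t - 4)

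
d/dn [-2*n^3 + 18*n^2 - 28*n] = -6*n^2 + 36*n - 28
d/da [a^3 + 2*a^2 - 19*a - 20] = 3*a^2 + 4*a - 19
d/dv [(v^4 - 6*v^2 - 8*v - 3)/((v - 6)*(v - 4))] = 2*(v^5 - 15*v^4 + 48*v^3 + 34*v^2 - 141*v - 111)/(v^4 - 20*v^3 + 148*v^2 - 480*v + 576)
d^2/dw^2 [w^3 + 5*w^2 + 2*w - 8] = 6*w + 10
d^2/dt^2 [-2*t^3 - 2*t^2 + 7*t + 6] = -12*t - 4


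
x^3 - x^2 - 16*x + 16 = (x - 4)*(x - 1)*(x + 4)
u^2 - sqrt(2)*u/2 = u*(u - sqrt(2)/2)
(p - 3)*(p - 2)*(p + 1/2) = p^3 - 9*p^2/2 + 7*p/2 + 3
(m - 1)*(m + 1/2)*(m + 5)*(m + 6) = m^4 + 21*m^3/2 + 24*m^2 - 41*m/2 - 15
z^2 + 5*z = z*(z + 5)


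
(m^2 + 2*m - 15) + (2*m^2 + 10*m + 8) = 3*m^2 + 12*m - 7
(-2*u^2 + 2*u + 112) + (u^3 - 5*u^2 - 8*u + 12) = u^3 - 7*u^2 - 6*u + 124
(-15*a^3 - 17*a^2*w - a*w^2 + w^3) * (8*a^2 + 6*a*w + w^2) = -120*a^5 - 226*a^4*w - 125*a^3*w^2 - 15*a^2*w^3 + 5*a*w^4 + w^5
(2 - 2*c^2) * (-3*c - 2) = 6*c^3 + 4*c^2 - 6*c - 4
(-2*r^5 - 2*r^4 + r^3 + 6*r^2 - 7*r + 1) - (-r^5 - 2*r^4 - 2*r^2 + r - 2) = -r^5 + r^3 + 8*r^2 - 8*r + 3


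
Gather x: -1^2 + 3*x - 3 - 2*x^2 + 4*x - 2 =-2*x^2 + 7*x - 6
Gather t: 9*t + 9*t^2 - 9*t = 9*t^2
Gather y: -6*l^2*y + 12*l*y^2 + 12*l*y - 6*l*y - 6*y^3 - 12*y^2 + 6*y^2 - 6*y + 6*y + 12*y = -6*y^3 + y^2*(12*l - 6) + y*(-6*l^2 + 6*l + 12)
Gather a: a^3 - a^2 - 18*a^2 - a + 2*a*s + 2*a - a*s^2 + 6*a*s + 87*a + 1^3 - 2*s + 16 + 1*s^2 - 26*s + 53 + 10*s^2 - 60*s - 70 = a^3 - 19*a^2 + a*(-s^2 + 8*s + 88) + 11*s^2 - 88*s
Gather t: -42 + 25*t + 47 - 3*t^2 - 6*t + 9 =-3*t^2 + 19*t + 14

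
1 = 1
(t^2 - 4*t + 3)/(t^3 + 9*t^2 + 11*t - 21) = (t - 3)/(t^2 + 10*t + 21)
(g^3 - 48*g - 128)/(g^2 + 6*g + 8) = (g^2 - 4*g - 32)/(g + 2)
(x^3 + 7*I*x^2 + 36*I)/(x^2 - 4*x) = (x^3 + 7*I*x^2 + 36*I)/(x*(x - 4))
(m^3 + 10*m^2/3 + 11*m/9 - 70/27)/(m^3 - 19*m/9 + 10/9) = (m + 7/3)/(m - 1)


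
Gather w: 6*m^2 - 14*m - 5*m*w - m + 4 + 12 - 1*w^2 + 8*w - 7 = 6*m^2 - 15*m - w^2 + w*(8 - 5*m) + 9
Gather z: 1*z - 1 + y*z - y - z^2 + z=-y - z^2 + z*(y + 2) - 1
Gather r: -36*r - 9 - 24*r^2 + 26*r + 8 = -24*r^2 - 10*r - 1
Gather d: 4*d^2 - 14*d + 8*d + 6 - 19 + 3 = 4*d^2 - 6*d - 10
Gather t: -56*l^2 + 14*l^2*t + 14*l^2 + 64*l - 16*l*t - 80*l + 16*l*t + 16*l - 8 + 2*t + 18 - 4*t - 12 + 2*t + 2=14*l^2*t - 42*l^2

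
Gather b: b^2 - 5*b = b^2 - 5*b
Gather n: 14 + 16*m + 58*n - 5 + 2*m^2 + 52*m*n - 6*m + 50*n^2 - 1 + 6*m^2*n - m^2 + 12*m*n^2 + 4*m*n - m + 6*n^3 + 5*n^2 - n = m^2 + 9*m + 6*n^3 + n^2*(12*m + 55) + n*(6*m^2 + 56*m + 57) + 8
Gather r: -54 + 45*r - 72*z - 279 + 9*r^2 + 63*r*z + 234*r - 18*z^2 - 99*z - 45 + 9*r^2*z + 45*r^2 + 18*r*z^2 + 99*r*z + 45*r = r^2*(9*z + 54) + r*(18*z^2 + 162*z + 324) - 18*z^2 - 171*z - 378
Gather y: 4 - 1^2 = 3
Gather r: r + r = 2*r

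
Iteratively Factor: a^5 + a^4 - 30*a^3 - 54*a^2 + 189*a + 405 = (a + 3)*(a^4 - 2*a^3 - 24*a^2 + 18*a + 135) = (a + 3)^2*(a^3 - 5*a^2 - 9*a + 45) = (a - 5)*(a + 3)^2*(a^2 - 9) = (a - 5)*(a + 3)^3*(a - 3)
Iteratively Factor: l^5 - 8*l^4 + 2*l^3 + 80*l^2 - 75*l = (l)*(l^4 - 8*l^3 + 2*l^2 + 80*l - 75) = l*(l - 5)*(l^3 - 3*l^2 - 13*l + 15) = l*(l - 5)^2*(l^2 + 2*l - 3) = l*(l - 5)^2*(l - 1)*(l + 3)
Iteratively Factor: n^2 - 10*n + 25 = (n - 5)*(n - 5)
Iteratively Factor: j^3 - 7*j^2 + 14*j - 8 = (j - 4)*(j^2 - 3*j + 2) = (j - 4)*(j - 2)*(j - 1)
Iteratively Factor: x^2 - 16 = (x + 4)*(x - 4)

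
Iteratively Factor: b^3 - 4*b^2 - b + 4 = (b - 1)*(b^2 - 3*b - 4) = (b - 4)*(b - 1)*(b + 1)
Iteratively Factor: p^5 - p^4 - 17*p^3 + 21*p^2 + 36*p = (p + 4)*(p^4 - 5*p^3 + 3*p^2 + 9*p) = (p - 3)*(p + 4)*(p^3 - 2*p^2 - 3*p) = (p - 3)*(p + 1)*(p + 4)*(p^2 - 3*p) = p*(p - 3)*(p + 1)*(p + 4)*(p - 3)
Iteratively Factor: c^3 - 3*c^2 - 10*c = (c + 2)*(c^2 - 5*c) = (c - 5)*(c + 2)*(c)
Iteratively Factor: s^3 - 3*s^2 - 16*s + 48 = (s - 4)*(s^2 + s - 12) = (s - 4)*(s - 3)*(s + 4)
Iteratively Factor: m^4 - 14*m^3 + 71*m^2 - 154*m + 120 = (m - 5)*(m^3 - 9*m^2 + 26*m - 24) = (m - 5)*(m - 3)*(m^2 - 6*m + 8) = (m - 5)*(m - 4)*(m - 3)*(m - 2)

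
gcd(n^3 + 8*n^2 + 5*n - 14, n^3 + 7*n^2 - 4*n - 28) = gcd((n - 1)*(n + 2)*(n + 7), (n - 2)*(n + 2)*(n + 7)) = n^2 + 9*n + 14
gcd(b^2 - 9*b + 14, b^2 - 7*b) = b - 7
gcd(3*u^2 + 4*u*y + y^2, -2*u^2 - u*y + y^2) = u + y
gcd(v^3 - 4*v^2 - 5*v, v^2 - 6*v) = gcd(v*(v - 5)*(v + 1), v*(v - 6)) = v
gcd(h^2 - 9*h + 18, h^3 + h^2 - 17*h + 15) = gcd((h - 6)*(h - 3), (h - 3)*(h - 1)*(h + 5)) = h - 3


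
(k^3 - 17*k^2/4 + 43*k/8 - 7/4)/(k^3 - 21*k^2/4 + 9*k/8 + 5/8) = (4*k^2 - 15*k + 14)/(4*k^2 - 19*k - 5)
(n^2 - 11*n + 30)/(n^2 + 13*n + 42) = (n^2 - 11*n + 30)/(n^2 + 13*n + 42)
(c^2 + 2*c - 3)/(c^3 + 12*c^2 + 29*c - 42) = (c + 3)/(c^2 + 13*c + 42)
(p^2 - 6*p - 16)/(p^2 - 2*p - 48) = (p + 2)/(p + 6)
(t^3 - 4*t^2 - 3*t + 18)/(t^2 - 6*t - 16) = (t^2 - 6*t + 9)/(t - 8)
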